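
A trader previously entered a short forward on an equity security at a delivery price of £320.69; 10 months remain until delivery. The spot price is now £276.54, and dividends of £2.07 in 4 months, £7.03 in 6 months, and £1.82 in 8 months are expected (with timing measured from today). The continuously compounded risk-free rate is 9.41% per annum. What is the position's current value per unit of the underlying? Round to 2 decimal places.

PV(remaining dividends) I = 2.07·e^(−0.0941·4/12) + 7.03·e^(−0.0941·6/12) + 1.82·e^(−0.0941·8/12) = 10.4223
Current forward F = (S − I)·e^(rT) = (276.54 − 10.4223)·e^(0.0941·10/12) = 266.1177 × 1.081573 = 287.8257
Value (long) = (F − K)·e^(−rT) = (287.8257 − 320.69) × 0.924579 = -30.3856
Short position value = −(long value) = £30.39

£30.39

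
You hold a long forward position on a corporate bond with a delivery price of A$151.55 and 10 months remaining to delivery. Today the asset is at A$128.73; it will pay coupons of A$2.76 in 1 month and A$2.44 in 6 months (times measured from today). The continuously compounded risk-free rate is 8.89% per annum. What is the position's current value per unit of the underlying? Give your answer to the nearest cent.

-A$17.07

PV(remaining coupons) I = 2.76·e^(−0.0889·1/12) + 2.44·e^(−0.0889·6/12) = 5.0735
Current forward F = (S − I)·e^(rT) = (128.73 − 5.0735)·e^(0.0889·10/12) = 123.6565 × 1.076897 = 133.1653
Value (long) = (F − K)·e^(−rT) = (133.1653 − 151.55) × 0.928594 = -17.0719
Value = -A$17.07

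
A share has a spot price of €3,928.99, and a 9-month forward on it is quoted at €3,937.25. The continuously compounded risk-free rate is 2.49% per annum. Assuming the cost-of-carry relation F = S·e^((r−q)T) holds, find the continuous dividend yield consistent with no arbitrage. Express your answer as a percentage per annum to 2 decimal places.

2.21%

From F = S·e^((r−q)T): (r − q) = ln(F/S)/T
ln(3937.25/3928.99) = ln(1.002102) = 0.002100
(r − q) = 0.002100 / (9/12) = 0.002800
q = r − ln(F/S)/T = 0.0249 − 0.002800 = 0.022100
q = 2.21%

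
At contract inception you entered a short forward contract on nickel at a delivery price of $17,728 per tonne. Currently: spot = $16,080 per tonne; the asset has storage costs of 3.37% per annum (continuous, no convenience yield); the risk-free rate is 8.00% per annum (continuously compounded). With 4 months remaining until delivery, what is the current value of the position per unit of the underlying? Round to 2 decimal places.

Current fair forward for the remaining 4 months: F = S·e^((r + u)·T), (r + u) = 0.0800 + 0.0337 = 0.1137
F = 16080 · e^(0.1137 × 4/12) = 16080 × 1.03862736 = 16701.1279
Value of long forward = (F − K)·e^(−rT) = (16701.1279 − 17728) · e^(−0.0800·4/12)
= -1026.8721 × 0.97368575 = -999.85
Short position value = −(long value) = $999.85

$999.85 per tonne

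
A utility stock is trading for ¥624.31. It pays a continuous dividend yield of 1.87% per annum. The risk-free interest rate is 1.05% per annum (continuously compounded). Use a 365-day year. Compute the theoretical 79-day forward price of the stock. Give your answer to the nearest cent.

¥623.20

F = S·e^((r − q)T) = 624.31 · e^((0.0105 − 0.0187) × 79/365)
= 624.31 · e^-0.001775 = 624.31 × 0.998227
F = ¥623.20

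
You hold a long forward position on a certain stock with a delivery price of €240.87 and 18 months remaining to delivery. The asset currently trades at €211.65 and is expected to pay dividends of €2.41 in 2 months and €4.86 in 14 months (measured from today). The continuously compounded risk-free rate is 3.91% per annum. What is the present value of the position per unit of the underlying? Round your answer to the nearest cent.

PV(remaining dividends) I = 2.41·e^(−0.0391·2/12) + 4.86·e^(−0.0391·14/12) = 7.0376
Current forward F = (S − I)·e^(rT) = (211.65 − 7.0376)·e^(0.0391·18/12) = 204.6124 × 1.060404 = 216.9718
Value (long) = (F − K)·e^(−rT) = (216.9718 − 240.87) × 0.943037 = -22.5369
Value = -€22.54

-€22.54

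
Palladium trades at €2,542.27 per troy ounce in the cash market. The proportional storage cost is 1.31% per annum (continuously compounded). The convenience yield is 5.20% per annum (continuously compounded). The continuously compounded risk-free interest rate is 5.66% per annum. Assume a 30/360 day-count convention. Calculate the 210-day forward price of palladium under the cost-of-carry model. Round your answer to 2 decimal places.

Net carry = r + u − y = 0.0566 + 0.0131 − 0.0520 = 0.0177
F = S·e^((r+u−y)T) = 2542.27 · e^(0.0177 × 210/360) = 2542.27 · e^0.01032500
= 2542.27 × 1.01037849 = €2,568.65 per troy ounce

€2,568.65 per troy ounce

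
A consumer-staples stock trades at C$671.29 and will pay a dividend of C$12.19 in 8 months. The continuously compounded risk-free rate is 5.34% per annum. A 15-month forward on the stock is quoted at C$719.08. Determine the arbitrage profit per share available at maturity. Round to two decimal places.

C$14.03 per share

PV(dividends) I = 12.19·e^(−0.0534·8/12) = 11.7637
Fair forward F* = (S − I)·e^(rT) = (671.29 − 11.7637)·e^0.066750 = 659.5263 × 1.069028 = 705.0521
Market C$719.08 > fair 705.0521: forward overpriced → cash-and-carry (borrow at r, buy the stock and collect the dividends, short the forward).
Profit at T = |F_mkt − F*| = |719.08 − 705.0521| = C$14.03 per share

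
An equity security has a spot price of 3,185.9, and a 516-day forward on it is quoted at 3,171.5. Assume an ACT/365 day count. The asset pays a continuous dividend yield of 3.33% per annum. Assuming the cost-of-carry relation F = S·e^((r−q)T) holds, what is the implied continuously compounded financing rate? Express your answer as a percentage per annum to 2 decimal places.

3.01%

From F = S·e^((r−q)T): (r − q) = ln(F/S)/T
ln(3171.5/3185.9) = ln(0.995480) = -0.004530
(r − q) = -0.004530 / (516/365) = -0.003204
r = ln(F/S)/T + q = -0.003204 + 0.0333 = 0.030096
r = 3.01%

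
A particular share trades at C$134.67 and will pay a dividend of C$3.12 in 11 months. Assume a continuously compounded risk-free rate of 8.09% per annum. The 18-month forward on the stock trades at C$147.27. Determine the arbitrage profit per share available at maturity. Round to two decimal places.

C$1.50 per share

PV(dividends) I = 3.12·e^(−0.0809·11/12) = 2.8970
Fair forward F* = (S − I)·e^(rT) = (134.67 − 2.8970)·e^0.121350 = 131.7730 × 1.129020 = 148.7744
Market C$147.27 < fair 148.7744: forward underpriced → reverse cash-and-carry (short the stock, invest proceeds at r, pay the dividends, go long the forward).
Profit at T = |F_mkt − F*| = |147.27 − 148.7744| = C$1.50 per share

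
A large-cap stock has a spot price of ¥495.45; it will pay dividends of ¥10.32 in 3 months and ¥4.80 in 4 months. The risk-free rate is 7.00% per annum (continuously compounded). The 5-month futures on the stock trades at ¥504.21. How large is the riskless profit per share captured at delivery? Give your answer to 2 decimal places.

PV(dividends) I = 10.32·e^(−0.0700·3/12) + 4.80·e^(−0.0700·4/12) = 14.8303
Fair futures F* = (S − I)·e^(rT) = (495.45 − 14.8303)·e^0.029167 = 480.6197 × 1.029597 = 494.8446
Market ¥504.21 > fair 494.8446: forward overpriced → cash-and-carry (borrow at r, buy the stock and collect the dividends, short the forward).
Profit at T = |F_mkt − F*| = |504.21 − 494.8446| = ¥9.37 per share

¥9.37 per share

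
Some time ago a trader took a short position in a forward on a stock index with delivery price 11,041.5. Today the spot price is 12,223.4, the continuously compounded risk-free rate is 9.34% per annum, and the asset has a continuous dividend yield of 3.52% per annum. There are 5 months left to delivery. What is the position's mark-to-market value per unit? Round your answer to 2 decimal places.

-1425.38

Current fair forward for the remaining 5 months: F = S·e^((r − q)·T), (r − q) = 0.0934 − 0.0352 = 0.0582
F = 12223.4 · e^(0.0582 × 5/12) = 12223.4 × 1.02454642 = 12523.4407
Value of long forward = (F − K)·e^(−rT) = (12523.4407 − 11041.5) · e^(−0.0934·5/12)
= 1481.9407 × 0.96183086 = 1425.38
Short position value = −(long value) = -1425.38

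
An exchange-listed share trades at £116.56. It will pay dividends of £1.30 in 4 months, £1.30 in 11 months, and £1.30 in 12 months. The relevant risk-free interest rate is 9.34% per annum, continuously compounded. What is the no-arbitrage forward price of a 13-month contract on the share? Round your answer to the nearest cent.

PV(dividends) I = 1.30·e^(−0.0934·4/12) + 1.30·e^(−0.0934·11/12) + 1.30·e^(−0.0934·12/12)
I = 1.2602 + 1.1933 + 1.1841 = 3.6376
F = (S − I)·e^(rT) = (116.56 − 3.6376) · e^(0.0934·13/12)
= 112.9224 · e^0.101183 = 112.9224 × 1.106479 = £124.95

£124.95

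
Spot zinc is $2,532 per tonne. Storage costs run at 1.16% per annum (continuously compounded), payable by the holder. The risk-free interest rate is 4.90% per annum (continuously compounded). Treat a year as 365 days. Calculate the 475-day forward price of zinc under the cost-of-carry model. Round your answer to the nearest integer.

Net carry = r + u − y = 0.0490 + 0.0116 − 0.0000 = 0.0606
F = S·e^((r+u−y)T) = 2532 · e^(0.0606 × 475/365) = 2532 · e^0.078863
= 2532 × 1.082056 = $2,740 per tonne

$2,740 per tonne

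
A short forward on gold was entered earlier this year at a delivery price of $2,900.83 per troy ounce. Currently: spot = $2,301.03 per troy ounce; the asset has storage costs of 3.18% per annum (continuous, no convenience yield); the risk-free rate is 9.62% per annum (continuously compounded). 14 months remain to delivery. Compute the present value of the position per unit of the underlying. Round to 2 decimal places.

Current fair forward for the remaining 14 months: F = S·e^((r + u)·T), (r + u) = 0.0962 + 0.0318 = 0.1280
F = 2301.03 · e^(0.1280 × 14/12) = 2301.03 × 1.16105994 = 2671.6338
Value of long forward = (F − K)·e^(−rT) = (2671.6338 − 2900.83) · e^(−0.0962·14/12)
= -229.1962 × 0.89383567 = -204.86
Short position value = −(long value) = $204.86

$204.86 per troy ounce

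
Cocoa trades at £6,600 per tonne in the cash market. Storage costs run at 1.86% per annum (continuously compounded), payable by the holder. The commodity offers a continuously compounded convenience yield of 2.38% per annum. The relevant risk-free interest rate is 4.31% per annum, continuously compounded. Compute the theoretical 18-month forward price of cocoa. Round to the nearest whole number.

Net carry = r + u − y = 0.0431 + 0.0186 − 0.0238 = 0.0379
F = S·e^((r+u−y)T) = 6600 · e^(0.0379 × 18/12) = 6600 · e^0.056850
= 6600 × 1.058497 = £6,986 per tonne

£6,986 per tonne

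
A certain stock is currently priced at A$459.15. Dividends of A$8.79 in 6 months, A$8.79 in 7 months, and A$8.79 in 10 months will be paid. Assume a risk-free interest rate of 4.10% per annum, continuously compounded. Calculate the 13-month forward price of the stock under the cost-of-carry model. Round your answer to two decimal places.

A$453.15

PV(dividends) I = 8.79·e^(−0.0410·6/12) + 8.79·e^(−0.0410·7/12) + 8.79·e^(−0.0410·10/12)
I = 8.6116 + 8.5823 + 8.4947 = 25.6886
F = (S − I)·e^(rT) = (459.15 − 25.6886) · e^(0.0410·13/12)
= 433.4614 · e^0.044417 = 433.4614 × 1.045418 = A$453.15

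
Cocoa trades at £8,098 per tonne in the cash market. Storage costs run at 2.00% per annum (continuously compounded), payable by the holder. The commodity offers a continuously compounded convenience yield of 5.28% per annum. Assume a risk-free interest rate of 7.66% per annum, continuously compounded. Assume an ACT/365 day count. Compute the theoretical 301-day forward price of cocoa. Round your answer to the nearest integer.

£8,396 per tonne

Net carry = r + u − y = 0.0766 + 0.0200 − 0.0528 = 0.0438
F = S·e^((r+u−y)T) = 8098 · e^(0.0438 × 301/365) = 8098 · e^0.036120
= 8098 × 1.036780 = £8,396 per tonne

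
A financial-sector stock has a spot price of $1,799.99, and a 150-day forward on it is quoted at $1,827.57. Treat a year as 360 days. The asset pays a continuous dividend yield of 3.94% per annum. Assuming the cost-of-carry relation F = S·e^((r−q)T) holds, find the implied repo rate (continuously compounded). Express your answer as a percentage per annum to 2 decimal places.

7.59%

From F = S·e^((r−q)T): (r − q) = ln(F/S)/T
ln(1827.57/1799.99) = ln(1.015322) = 0.015206
(r − q) = 0.015206 / (150/360) = 0.036494
r = ln(F/S)/T + q = 0.036494 + 0.0394 = 0.075894
r = 7.59%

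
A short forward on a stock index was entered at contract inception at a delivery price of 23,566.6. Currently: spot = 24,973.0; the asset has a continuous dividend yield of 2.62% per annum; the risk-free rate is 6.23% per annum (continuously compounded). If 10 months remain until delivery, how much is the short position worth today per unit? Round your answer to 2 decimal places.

-2059.35

Current fair forward for the remaining 10 months: F = S·e^((r − q)·T), (r − q) = 0.0623 − 0.0262 = 0.0361
F = 24973.0 · e^(0.0361 × 10/12) = 24973.0 × 1.03054041 = 25735.6857
Value of long forward = (F − K)·e^(−rT) = (25735.6857 − 23566.6) · e^(−0.0623·10/12)
= 2169.0857 × 0.94940798 = 2059.35
Short position value = −(long value) = -2059.35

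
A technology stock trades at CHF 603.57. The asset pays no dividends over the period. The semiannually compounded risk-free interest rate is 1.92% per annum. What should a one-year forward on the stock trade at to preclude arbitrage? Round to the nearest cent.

CHF 615.21

F = S · (1+r/2)^(2T)
= 603.57 × 1.019292
F = CHF 615.21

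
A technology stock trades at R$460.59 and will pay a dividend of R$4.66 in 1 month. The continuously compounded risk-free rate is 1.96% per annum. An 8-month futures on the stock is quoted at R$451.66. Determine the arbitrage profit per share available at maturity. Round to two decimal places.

PV(dividends) I = 4.66·e^(−0.0196·1/12) = 4.6524
Fair futures F* = (S − I)·e^(rT) = (460.59 − 4.6524)·e^0.013067 = 455.9376 × 1.013153 = 461.9345
Market R$451.66 < fair 461.9345: forward underpriced → reverse cash-and-carry (short the stock, invest proceeds at r, pay the dividends, go long the forward).
Profit at T = |F_mkt − F*| = |451.66 − 461.9345| = R$10.27 per share

R$10.27 per share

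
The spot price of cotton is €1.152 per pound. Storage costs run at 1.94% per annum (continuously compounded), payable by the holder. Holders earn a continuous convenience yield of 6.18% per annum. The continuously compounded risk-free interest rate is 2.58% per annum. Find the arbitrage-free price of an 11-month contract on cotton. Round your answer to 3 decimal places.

€1.135 per pound

Net carry = r + u − y = 0.0258 + 0.0194 − 0.0618 = -0.0166
F = S·e^((r+u−y)T) = 1.152 · e^(-0.0166 × 11/12) = 1.152 · e^-0.015217
= 1.152 × 0.984898 = €1.135 per pound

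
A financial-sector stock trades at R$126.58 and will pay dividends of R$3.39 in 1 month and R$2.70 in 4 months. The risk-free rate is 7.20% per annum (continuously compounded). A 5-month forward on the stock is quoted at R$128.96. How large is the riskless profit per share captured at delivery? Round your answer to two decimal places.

PV(dividends) I = 3.39·e^(−0.0720·1/12) + 2.70·e^(−0.0720·4/12) = 6.0057
Fair forward F* = (S − I)·e^(rT) = (126.58 − 6.0057)·e^0.030000 = 120.5743 × 1.030455 = 124.2464
Market R$128.96 > fair 124.2464: forward overpriced → cash-and-carry (borrow at r, buy the stock and collect the dividends, short the forward).
Profit at T = |F_mkt − F*| = |128.96 − 124.2464| = R$4.71 per share

R$4.71 per share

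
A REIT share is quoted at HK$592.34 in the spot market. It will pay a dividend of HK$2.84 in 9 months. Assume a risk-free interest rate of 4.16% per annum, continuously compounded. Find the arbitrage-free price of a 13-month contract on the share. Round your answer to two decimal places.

HK$616.77

PV(dividends) I = 2.84·e^(−0.0416·9/12)
I = 2.7528
F = (S − I)·e^(rT) = (592.34 − 2.7528) · e^(0.0416·13/12)
= 589.5872 · e^0.045067 = 589.5872 × 1.046098 = HK$616.77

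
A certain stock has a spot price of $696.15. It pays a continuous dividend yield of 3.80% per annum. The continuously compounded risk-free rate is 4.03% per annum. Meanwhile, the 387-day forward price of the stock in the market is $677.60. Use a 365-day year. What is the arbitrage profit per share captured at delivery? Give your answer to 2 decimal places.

$20.25 per share

Fair forward: F* = S·e^(carry·T), with carry = (r − q) = 0.0403 − 0.0380 = 0.0023
F* = 696.15 · e^(0.0023 × 387/365) = 696.15 · e^0.002439 = 696.15 × 1.002442 = $697.8500
Market $677.60 < fair $697.8500: forward underpriced → reverse cash-and-carry (short spot, go long the forward).
At maturity, profit = |F_mkt − F*| = |677.60 − 697.8500| = $20.25 per share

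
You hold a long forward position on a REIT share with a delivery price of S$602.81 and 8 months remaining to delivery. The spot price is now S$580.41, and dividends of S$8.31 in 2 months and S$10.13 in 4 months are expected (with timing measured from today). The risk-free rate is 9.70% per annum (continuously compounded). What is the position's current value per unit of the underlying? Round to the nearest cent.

PV(remaining dividends) I = 8.31·e^(−0.0970·2/12) + 10.13·e^(−0.0970·4/12) = 17.9844
Current forward F = (S − I)·e^(rT) = (580.41 − 17.9844)·e^(0.0970·8/12) = 562.4256 × 1.066803 = 599.9973
Value (long) = (F − K)·e^(−rT) = (599.9973 − 602.81) × 0.937380 = -2.6366
Value = -S$2.64

-S$2.64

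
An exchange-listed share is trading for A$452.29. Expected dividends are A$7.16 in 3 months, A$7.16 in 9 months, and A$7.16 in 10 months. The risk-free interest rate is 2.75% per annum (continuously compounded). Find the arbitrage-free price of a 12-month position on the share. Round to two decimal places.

A$443.19

PV(dividends) I = 7.16·e^(−0.0275·3/12) + 7.16·e^(−0.0275·9/12) + 7.16·e^(−0.0275·10/12)
I = 7.1109 + 7.0138 + 6.9978 = 21.1225
F = (S − I)·e^(rT) = (452.29 − 21.1225) · e^(0.0275·12/12)
= 431.1675 · e^0.027500 = 431.1675 × 1.027882 = A$443.19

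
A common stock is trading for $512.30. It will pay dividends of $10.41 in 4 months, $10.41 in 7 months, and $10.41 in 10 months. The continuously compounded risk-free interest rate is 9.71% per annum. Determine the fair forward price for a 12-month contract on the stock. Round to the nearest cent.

$532.01

PV(dividends) I = 10.41·e^(−0.0971·4/12) + 10.41·e^(−0.0971·7/12) + 10.41·e^(−0.0971·10/12)
I = 10.0785 + 9.8367 + 9.6008 = 29.5160
F = (S − I)·e^(rT) = (512.30 − 29.5160) · e^(0.0971·12/12)
= 482.7840 · e^0.097100 = 482.7840 × 1.101971 = $532.01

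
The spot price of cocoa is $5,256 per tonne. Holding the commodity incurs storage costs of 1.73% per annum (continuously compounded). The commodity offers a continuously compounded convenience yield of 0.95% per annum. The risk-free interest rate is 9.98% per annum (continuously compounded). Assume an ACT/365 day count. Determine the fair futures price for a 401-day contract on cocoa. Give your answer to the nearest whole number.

Net carry = r + u − y = 0.0998 + 0.0173 − 0.0095 = 0.1076
F = S·e^((r+u−y)T) = 5256 · e^(0.1076 × 401/365) = 5256 · e^0.118213
= 5256 × 1.125484 = $5,916 per tonne

$5,916 per tonne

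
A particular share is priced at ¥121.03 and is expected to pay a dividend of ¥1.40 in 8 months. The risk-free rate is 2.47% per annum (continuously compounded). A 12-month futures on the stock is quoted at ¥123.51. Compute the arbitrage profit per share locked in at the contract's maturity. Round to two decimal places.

PV(dividends) I = 1.40·e^(−0.0247·8/12) = 1.3771
Fair futures F* = (S − I)·e^(rT) = (121.03 − 1.3771)·e^0.024700 = 119.6529 × 1.025008 = 122.6452
Market ¥123.51 > fair 122.6452: forward overpriced → cash-and-carry (borrow at r, buy the stock and collect the dividends, short the forward).
Profit at T = |F_mkt − F*| = |123.51 − 122.6452| = ¥0.86 per share

¥0.86 per share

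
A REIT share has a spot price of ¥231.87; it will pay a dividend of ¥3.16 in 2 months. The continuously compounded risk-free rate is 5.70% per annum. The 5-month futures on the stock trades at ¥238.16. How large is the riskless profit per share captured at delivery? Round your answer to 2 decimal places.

PV(dividends) I = 3.16·e^(−0.0570·2/12) = 3.1301
Fair futures F* = (S − I)·e^(rT) = (231.87 − 3.1301)·e^0.023750 = 228.7399 × 1.024034 = 234.2374
Market ¥238.16 > fair 234.2374: forward overpriced → cash-and-carry (borrow at r, buy the stock and collect the dividends, short the forward).
Profit at T = |F_mkt − F*| = |238.16 − 234.2374| = ¥3.92 per share

¥3.92 per share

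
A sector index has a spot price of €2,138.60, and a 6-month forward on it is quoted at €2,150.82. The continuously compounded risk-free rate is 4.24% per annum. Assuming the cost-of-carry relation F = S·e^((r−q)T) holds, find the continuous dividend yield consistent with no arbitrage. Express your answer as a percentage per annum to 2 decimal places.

From F = S·e^((r−q)T): (r − q) = ln(F/S)/T
ln(2150.82/2138.60) = ln(1.005714) = 0.005698
(r − q) = 0.005698 / (6/12) = 0.011396
q = r − ln(F/S)/T = 0.0424 − 0.011396 = 0.031004
q = 3.10%

3.10%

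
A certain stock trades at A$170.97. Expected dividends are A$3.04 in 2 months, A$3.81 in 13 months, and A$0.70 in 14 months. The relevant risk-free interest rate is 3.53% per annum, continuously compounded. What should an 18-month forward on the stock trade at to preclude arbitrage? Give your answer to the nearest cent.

A$172.51

PV(dividends) I = 3.04·e^(−0.0353·2/12) + 3.81·e^(−0.0353·13/12) + 0.70·e^(−0.0353·14/12)
I = 3.0222 + 3.6670 + 0.6718 = 7.3610
F = (S − I)·e^(rT) = (170.97 − 7.3610) · e^(0.0353·18/12)
= 163.6090 · e^0.052950 = 163.6090 × 1.054377 = A$172.51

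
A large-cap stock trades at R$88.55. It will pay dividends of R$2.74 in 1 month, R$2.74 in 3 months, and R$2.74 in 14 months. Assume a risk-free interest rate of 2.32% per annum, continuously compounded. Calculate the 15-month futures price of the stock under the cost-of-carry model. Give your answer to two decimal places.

PV(dividends) I = 2.74·e^(−0.0232·1/12) + 2.74·e^(−0.0232·3/12) + 2.74·e^(−0.0232·14/12)
I = 2.7347 + 2.7242 + 2.6668 = 8.1257
F = (S − I)·e^(rT) = (88.55 − 8.1257) · e^(0.0232·15/12)
= 80.4243 · e^0.029000 = 80.4243 × 1.029425 = R$82.79

R$82.79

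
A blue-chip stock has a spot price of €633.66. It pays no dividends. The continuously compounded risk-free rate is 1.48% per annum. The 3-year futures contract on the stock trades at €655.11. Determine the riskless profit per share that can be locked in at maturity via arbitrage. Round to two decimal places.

Fair futures: F* = S·e^(carry·T), with carry = r = 0.0148
F* = 633.66 · e^(0.0148 × 3) = 633.66 · e^0.044400 = 633.66 × 1.045400 = €662.4282
Market €655.11 < fair €662.4282: forward underpriced → reverse cash-and-carry (short spot, go long the forward).
At maturity, profit = |F_mkt − F*| = |655.11 − 662.4282| = €7.32 per share

€7.32 per share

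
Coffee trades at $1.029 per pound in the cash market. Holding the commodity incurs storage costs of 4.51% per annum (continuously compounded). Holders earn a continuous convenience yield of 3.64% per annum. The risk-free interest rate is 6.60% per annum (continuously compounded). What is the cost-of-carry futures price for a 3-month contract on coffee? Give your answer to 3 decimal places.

$1.048 per pound

Net carry = r + u − y = 0.0660 + 0.0451 − 0.0364 = 0.0747
F = S·e^((r+u−y)T) = 1.029 · e^(0.0747 × 3/12) = 1.029 · e^0.018675
= 1.029 × 1.018850 = $1.048 per pound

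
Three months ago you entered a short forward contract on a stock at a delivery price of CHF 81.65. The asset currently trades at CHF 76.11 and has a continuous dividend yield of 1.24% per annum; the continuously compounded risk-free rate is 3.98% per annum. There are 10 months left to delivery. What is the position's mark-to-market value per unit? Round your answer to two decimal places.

CHF 3.66

Current fair forward for the remaining 10 months: F = S·e^((r − q)·T), (r − q) = 0.0398 − 0.0124 = 0.0274
F = 76.11 · e^(0.0274 × 10/12) = 76.11 × 1.023096 = 77.8678
Value of long forward = (F − K)·e^(−rT) = (77.8678 − 81.65) · e^(−0.0398·10/12)
= -3.7822 × 0.967377 = -3.66
Short position value = −(long value) = CHF 3.66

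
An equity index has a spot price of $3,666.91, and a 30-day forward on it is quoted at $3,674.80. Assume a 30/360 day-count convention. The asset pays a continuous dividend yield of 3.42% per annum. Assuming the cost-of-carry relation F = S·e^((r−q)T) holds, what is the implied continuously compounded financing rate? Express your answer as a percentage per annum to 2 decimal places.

6.00%

From F = S·e^((r−q)T): (r − q) = ln(F/S)/T
ln(3674.80/3666.91) = ln(1.002152) = 0.002150
(r − q) = 0.002150 / (30/360) = 0.025800
r = ln(F/S)/T + q = 0.025800 + 0.0342 = 0.060000
r = 6.00%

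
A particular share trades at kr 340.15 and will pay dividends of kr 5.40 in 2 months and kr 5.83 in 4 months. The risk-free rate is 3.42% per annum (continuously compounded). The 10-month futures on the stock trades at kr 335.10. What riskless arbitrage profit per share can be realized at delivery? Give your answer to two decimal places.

kr 3.43 per share

PV(dividends) I = 5.40·e^(−0.0342·2/12) + 5.83·e^(−0.0342·4/12) = 11.1332
Fair futures F* = (S − I)·e^(rT) = (340.15 − 11.1332)·e^0.028500 = 329.0168 × 1.028910 = 338.5287
Market kr 335.10 < fair 338.5287: forward underpriced → reverse cash-and-carry (short the stock, invest proceeds at r, pay the dividends, go long the forward).
Profit at T = |F_mkt − F*| = |335.10 − 338.5287| = kr 3.43 per share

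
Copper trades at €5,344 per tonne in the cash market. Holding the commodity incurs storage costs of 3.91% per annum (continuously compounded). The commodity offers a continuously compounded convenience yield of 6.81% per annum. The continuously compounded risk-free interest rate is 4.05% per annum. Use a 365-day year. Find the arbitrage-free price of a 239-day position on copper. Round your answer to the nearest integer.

Net carry = r + u − y = 0.0405 + 0.0391 − 0.0681 = 0.0115
F = S·e^((r+u−y)T) = 5344 · e^(0.0115 × 239/365) = 5344 · e^0.007530
= 5344 × 1.007558 = €5,384 per tonne

€5,384 per tonne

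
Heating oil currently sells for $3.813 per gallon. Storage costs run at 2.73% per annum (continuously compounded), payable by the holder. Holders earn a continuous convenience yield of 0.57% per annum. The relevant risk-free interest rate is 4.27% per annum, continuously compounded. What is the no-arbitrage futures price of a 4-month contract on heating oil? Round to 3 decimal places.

Net carry = r + u − y = 0.0427 + 0.0273 − 0.0057 = 0.0643
F = S·e^((r+u−y)T) = 3.813 · e^(0.0643 × 4/12) = 3.813 · e^0.021433
= 3.813 × 1.021664 = $3.896 per gallon

$3.896 per gallon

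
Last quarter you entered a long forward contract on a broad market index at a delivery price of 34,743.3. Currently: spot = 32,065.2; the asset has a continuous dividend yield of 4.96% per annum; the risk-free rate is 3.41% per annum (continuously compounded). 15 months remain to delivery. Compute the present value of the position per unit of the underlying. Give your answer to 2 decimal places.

-3155.95

Current fair forward for the remaining 15 months: F = S·e^((r − q)·T), (r − q) = 0.0341 − 0.0496 = -0.0155
F = 32065.2 · e^(-0.0155 × 15/12) = 32065.2 × 0.98081149 = 31449.9166
Value of long forward = (F − K)·e^(−rT) = (31449.9166 − 34743.3) · e^(−0.0341·15/12)
= -3293.3834 × 0.95827067 = -3155.95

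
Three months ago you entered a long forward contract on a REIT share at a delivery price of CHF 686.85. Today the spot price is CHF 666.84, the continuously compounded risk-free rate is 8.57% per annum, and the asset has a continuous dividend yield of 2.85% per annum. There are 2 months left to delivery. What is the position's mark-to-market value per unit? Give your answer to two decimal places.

-CHF 13.43

Current fair forward for the remaining 2 months: F = S·e^((r − q)·T), (r − q) = 0.0857 − 0.0285 = 0.0572
F = 666.84 · e^(0.0572 × 2/12) = 666.84 × 1.009579 = 673.2277
Value of long forward = (F − K)·e^(−rT) = (673.2277 − 686.85) · e^(−0.0857·2/12)
= -13.6223 × 0.985818 = -13.43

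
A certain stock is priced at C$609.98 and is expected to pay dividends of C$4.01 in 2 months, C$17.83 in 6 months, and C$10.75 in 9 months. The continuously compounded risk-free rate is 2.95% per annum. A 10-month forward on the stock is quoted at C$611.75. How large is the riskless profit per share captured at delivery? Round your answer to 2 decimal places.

C$19.46 per share

PV(dividends) I = 4.01·e^(−0.0295·2/12) + 17.83·e^(−0.0295·6/12) + 10.75·e^(−0.0295·9/12) = 32.0740
Fair forward F* = (S − I)·e^(rT) = (609.98 − 32.0740)·e^0.024583 = 577.9060 × 1.024888 = 592.2889
Market C$611.75 > fair 592.2889: forward overpriced → cash-and-carry (borrow at r, buy the stock and collect the dividends, short the forward).
Profit at T = |F_mkt − F*| = |611.75 − 592.2889| = C$19.46 per share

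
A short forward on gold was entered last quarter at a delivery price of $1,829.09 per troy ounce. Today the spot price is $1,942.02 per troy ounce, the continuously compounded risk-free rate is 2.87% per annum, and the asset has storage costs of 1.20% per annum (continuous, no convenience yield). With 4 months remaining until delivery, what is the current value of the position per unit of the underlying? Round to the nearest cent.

Current fair forward for the remaining 4 months: F = S·e^((r + u)·T), (r + u) = 0.0287 + 0.0120 = 0.0407
F = 1942.02 · e^(0.0407 × 4/12) = 1942.02 × 1.01365911 = 1968.5463
Value of long forward = (F − K)·e^(−rT) = (1968.5463 − 1829.09) · e^(−0.0287·4/12)
= 139.4563 × 0.99047895 = 138.13
Short position value = −(long value) = -$138.13

-$138.13 per troy ounce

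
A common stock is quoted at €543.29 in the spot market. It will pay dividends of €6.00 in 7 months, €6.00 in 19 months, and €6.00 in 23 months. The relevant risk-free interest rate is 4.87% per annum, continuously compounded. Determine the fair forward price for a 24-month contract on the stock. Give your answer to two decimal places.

PV(dividends) I = 6.00·e^(−0.0487·7/12) + 6.00·e^(−0.0487·19/12) + 6.00·e^(−0.0487·23/12)
I = 5.8319 + 5.5547 + 5.4653 = 16.8519
F = (S − I)·e^(rT) = (543.29 − 16.8519) · e^(0.0487·24/12)
= 526.4381 · e^0.097400 = 526.4381 × 1.102301 = €580.29

€580.29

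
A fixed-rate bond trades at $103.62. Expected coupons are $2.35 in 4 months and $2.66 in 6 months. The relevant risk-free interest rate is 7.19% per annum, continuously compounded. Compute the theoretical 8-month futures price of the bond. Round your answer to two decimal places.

PV(coupons) I = 2.35·e^(−0.0719·4/12) + 2.66·e^(−0.0719·6/12)
I = 2.2943 + 2.5661 = 4.8604
F = (S − I)·e^(rT) = (103.62 − 4.8604) · e^(0.0719·8/12)
= 98.7596 · e^0.047933 = 98.7596 × 1.049100 = $103.61

$103.61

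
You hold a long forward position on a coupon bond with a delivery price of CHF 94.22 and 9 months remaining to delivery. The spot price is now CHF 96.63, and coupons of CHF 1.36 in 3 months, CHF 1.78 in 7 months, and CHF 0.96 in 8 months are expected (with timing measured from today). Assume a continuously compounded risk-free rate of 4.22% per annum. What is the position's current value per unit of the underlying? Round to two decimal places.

PV(remaining coupons) I = 1.36·e^(−0.0422·3/12) + 1.78·e^(−0.0422·7/12) + 0.96·e^(−0.0422·8/12) = 4.0158
Current forward F = (S − I)·e^(rT) = (96.63 − 4.0158)·e^(0.0422·9/12) = 92.6142 × 1.032156 = 95.5923
Value (long) = (F − K)·e^(−rT) = (95.5923 − 94.22) × 0.968846 = 1.3295
Value = CHF 1.33

CHF 1.33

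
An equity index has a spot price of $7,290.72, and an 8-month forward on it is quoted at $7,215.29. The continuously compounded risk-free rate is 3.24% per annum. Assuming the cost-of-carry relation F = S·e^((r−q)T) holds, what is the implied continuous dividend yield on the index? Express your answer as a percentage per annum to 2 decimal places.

From F = S·e^((r−q)T): (r − q) = ln(F/S)/T
ln(7215.29/7290.72) = ln(0.989654) = -0.010400
(r − q) = -0.010400 / (8/12) = -0.015600
q = r − ln(F/S)/T = 0.0324 + 0.015600 = 0.048000
q = 4.80%

4.80%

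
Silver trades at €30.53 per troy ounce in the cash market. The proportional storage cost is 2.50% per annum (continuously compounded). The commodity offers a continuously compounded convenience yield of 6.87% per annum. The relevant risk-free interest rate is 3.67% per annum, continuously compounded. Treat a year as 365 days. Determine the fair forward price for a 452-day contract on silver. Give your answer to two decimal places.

€30.27 per troy ounce

Net carry = r + u − y = 0.0367 + 0.0250 − 0.0687 = -0.0070
F = S·e^((r+u−y)T) = 30.53 · e^(-0.0070 × 452/365) = 30.53 · e^-0.008668
= 30.53 × 0.991369 = €30.27 per troy ounce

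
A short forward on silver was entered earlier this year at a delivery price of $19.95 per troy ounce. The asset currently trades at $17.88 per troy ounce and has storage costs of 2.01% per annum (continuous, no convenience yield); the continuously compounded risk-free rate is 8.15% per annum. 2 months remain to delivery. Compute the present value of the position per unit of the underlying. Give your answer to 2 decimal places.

$1.74 per troy ounce

Current fair forward for the remaining 2 months: F = S·e^((r + u)·T), (r + u) = 0.0815 + 0.0201 = 0.1016
F = 17.88 · e^(0.1016 × 2/12) = 17.88 × 1.017078 = 18.1854
Value of long forward = (F − K)·e^(−rT) = (18.1854 − 19.95) · e^(−0.0815·2/12)
= -1.7646 × 0.986509 = -1.74
Short position value = −(long value) = $1.74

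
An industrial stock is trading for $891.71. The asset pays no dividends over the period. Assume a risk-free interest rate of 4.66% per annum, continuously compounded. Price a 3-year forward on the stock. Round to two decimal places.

F = S·e^(rT) = 891.71 · e^(0.0466 × 3)
= 891.71 · e^0.139800 = 891.71 × 1.150044
F = $1,025.51

$1,025.51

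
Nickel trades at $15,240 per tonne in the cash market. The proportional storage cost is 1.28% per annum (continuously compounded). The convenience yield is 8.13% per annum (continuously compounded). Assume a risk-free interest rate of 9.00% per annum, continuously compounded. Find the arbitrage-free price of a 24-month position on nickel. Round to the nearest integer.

Net carry = r + u − y = 0.0900 + 0.0128 − 0.0813 = 0.0215
F = S·e^((r+u−y)T) = 15240 · e^(0.0215 × 24/12) = 15240 · e^0.043000
= 15240 × 1.043938 = $15,910 per tonne

$15,910 per tonne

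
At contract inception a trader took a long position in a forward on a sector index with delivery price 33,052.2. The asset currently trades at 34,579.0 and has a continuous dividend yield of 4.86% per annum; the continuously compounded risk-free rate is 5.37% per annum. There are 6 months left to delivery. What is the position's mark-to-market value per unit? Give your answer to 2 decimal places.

1572.30

Current fair forward for the remaining 6 months: F = S·e^((r − q)·T), (r − q) = 0.0537 − 0.0486 = 0.0051
F = 34579.0 · e^(0.0051 × 6/12) = 34579.0 × 1.00255325 = 34667.2888
Value of long forward = (F − K)·e^(−rT) = (34667.2888 − 33052.2) · e^(−0.0537·6/12)
= 1615.0888 × 0.97350726 = 1572.30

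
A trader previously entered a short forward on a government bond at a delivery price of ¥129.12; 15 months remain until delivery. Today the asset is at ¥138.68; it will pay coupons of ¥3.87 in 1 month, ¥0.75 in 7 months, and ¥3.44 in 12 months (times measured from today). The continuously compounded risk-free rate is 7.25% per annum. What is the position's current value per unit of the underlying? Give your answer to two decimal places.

PV(remaining coupons) I = 3.87·e^(−0.0725·1/12) + 0.75·e^(−0.0725·7/12) + 3.44·e^(−0.0725·12/12) = 7.7651
Current forward F = (S − I)·e^(rT) = (138.68 − 7.7651)·e^(0.0725·15/12) = 130.9149 × 1.094858 = 143.3332
Value (long) = (F − K)·e^(−rT) = (143.3332 − 129.12) × 0.913360 = 12.9818
Short position value = −(long value) = -¥12.98

-¥12.98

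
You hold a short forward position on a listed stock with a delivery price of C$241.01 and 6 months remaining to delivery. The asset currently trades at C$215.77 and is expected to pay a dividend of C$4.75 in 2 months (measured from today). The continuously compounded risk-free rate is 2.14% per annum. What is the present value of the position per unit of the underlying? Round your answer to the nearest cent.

C$27.41

PV(remaining dividends) I = 4.75·e^(−0.0214·2/12) = 4.7331
Current forward F = (S − I)·e^(rT) = (215.77 − 4.7331)·e^(0.0214·6/12) = 211.0369 × 1.010757 = 213.3070
Value (long) = (F − K)·e^(−rT) = (213.3070 − 241.01) × 0.989357 = -27.4082
Short position value = −(long value) = C$27.41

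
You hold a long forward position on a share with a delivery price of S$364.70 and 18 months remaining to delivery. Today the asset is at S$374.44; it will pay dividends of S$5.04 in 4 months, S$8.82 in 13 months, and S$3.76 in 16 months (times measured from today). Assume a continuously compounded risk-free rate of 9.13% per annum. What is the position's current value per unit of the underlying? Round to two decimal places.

PV(remaining dividends) I = 5.04·e^(−0.0913·4/12) + 8.82·e^(−0.0913·13/12) + 3.76·e^(−0.0913·16/12) = 16.2074
Current forward F = (S − I)·e^(rT) = (374.44 − 16.2074)·e^(0.0913·18/12) = 358.2326 × 1.146771 = 410.8108
Value (long) = (F − K)·e^(−rT) = (410.8108 − 364.70) × 0.872014 = 40.2093
Value = S$40.21

S$40.21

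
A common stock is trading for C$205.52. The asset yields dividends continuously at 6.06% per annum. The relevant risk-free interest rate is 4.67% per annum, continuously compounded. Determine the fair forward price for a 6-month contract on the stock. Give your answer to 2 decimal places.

C$204.10

F = S·e^((r − q)T) = 205.52 · e^((0.0467 − 0.0606) × 6/12)
= 205.52 · e^-0.006950 = 205.52 × 0.993074
F = C$204.10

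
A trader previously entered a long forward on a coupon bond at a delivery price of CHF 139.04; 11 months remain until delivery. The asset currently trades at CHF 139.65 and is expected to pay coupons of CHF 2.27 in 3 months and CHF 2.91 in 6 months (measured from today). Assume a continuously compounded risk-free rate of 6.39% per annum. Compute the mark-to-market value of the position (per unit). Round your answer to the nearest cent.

CHF 3.47

PV(remaining coupons) I = 2.27·e^(−0.0639·3/12) + 2.91·e^(−0.0639·6/12) = 5.0525
Current forward F = (S − I)·e^(rT) = (139.65 − 5.0525)·e^(0.0639·11/12) = 134.5975 × 1.060325 = 142.7171
Value (long) = (F − K)·e^(−rT) = (142.7171 − 139.04) × 0.943108 = 3.4679
Value = CHF 3.47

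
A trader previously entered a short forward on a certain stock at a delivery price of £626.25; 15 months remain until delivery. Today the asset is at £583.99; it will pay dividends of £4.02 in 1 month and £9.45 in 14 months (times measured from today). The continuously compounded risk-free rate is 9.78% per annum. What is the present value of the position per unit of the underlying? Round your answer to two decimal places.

-£17.39

PV(remaining dividends) I = 4.02·e^(−0.0978·1/12) + 9.45·e^(−0.0978·14/12) = 12.4184
Current forward F = (S − I)·e^(rT) = (583.99 − 12.4184)·e^(0.0978·15/12) = 571.5716 × 1.130037 = 645.8971
Value (long) = (F − K)·e^(−rT) = (645.8971 − 626.25) × 0.884927 = 17.3862
Short position value = −(long value) = -£17.39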